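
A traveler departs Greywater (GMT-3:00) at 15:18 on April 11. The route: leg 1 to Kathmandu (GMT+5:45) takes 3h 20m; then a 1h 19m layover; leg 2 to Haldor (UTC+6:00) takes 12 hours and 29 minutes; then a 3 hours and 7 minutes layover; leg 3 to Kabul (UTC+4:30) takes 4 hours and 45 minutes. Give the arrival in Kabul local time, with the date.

Convert departure to UTC: 15:18 + 3:00 = 18:18 UTC on Apr 11.
Add 3 hours 20 minutes leg 1 → 21:38 UTC.
Add 1 hour 19 minutes layover in Kathmandu → 22:57 UTC.
Add 12 hours and 29 minutes leg 2 → 11:26 UTC (Apr 12).
Add 3 hours 7 minutes layover in Haldor → 14:33 UTC.
Add 4 hours and 45 minutes leg 3 → 19:18 UTC.
Kabul is UTC+4:30, so local arrival = 19:18 + 4:30 = 23:48 on Apr 12.

23:48 on April 12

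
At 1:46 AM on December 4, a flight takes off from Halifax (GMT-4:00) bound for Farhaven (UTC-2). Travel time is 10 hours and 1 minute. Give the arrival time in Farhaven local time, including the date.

1:47 PM on December 4

Farhaven is 2:00 ahead of Halifax.
After 10 hours 1 minute it is 11:47 AM in Halifax.
Shift by the zone difference: 11:47 AM + 2:00 = 1:47 PM on Dec 4 in Farhaven.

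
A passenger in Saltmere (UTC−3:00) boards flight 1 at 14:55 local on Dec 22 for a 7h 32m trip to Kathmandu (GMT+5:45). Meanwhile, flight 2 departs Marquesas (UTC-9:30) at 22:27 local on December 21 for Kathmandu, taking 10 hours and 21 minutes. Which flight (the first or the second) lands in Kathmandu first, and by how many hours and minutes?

Flight 1 in UTC: 14:55 + 3:00 = 17:55 on Dec 22.
+7 hours and 32 minutes → arrive 01:27 UTC on Dec 23.
Flight 2 in UTC: 22:27 + 9:30 = 07:57 on Dec 22.
+10 hours 21 minutes → arrive 18:18 UTC on Dec 22.
Flight 2 lands earlier by 7 hours 9 minutes.

the second, by 7 hours 9 minutes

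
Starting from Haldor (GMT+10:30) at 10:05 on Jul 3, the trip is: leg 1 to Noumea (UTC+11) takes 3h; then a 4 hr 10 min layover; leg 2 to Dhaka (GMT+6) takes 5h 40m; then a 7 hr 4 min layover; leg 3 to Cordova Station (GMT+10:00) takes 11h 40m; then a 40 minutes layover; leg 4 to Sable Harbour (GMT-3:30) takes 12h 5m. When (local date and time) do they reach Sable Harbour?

16:24 on July 4

Convert departure to UTC: 10:05 − 10:30 = 23:35 UTC on Jul 2.
Add 3 hours leg 1 → 02:35 UTC (Jul 3).
Add 4 hours and 10 minutes layover in Noumea → 06:45 UTC.
Add 5 hours 40 minutes leg 2 → 12:25 UTC.
Add 7 hours and 4 minutes layover in Dhaka → 19:29 UTC.
Add 11 hours 40 minutes leg 3 → 07:09 UTC (Jul 4).
Add 40 minutes layover in Cordova Station → 07:49 UTC.
Add 12 hours 5 minutes leg 4 → 19:54 UTC.
Sable Harbour is UTC−3:30, so local arrival = 19:54 − 3:30 = 16:24 on Jul 4.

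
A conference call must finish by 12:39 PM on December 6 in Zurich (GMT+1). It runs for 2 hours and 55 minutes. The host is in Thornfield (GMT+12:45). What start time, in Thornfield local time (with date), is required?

Target end time in UTC: 12:39 PM − 1:00 = 11:39 AM on Dec 6.
Subtract 2 hours 55 minutes → start 8:44 AM UTC on Dec 6.
Thornfield is UTC+12:45: 8:44 AM + 12:45 = 9:29 PM on Dec 6.

9:29 PM on December 6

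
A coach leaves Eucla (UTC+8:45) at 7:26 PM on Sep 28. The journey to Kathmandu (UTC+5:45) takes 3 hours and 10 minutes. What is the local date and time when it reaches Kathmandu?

Convert departure to UTC: 7:26 PM − 8:45 = 10:41 AM UTC on Sep 28.
Add 3 hours 10 minutes travel time → 1:51 PM UTC.
Kathmandu is UTC+5:45, so local arrival = 1:51 PM + 5:45 = 7:36 PM on Sep 28.

7:36 PM on September 28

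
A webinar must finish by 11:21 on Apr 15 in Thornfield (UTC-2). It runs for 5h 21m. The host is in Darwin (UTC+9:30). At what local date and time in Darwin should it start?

Target end time in UTC: 11:21 + 2:00 = 13:21 on Apr 15.
Subtract 5 hours and 21 minutes → start 08:00 UTC on Apr 15.
Darwin is UTC+9:30: 08:00 + 9:30 = 17:30 on Apr 15.

17:30 on Apr 15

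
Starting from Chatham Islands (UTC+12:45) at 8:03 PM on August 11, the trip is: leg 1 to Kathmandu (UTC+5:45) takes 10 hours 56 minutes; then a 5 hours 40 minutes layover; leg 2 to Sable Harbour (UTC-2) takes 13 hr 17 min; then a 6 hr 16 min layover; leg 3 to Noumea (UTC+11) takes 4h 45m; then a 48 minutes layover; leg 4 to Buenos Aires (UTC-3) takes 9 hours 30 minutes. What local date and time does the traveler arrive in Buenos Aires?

Convert departure to UTC: 8:03 PM − 12:45 = 7:18 AM UTC on Aug 11.
Add 10 hours 56 minutes leg 1 → 6:14 PM UTC.
Add 5 hours 40 minutes layover in Kathmandu → 11:54 PM UTC.
Add 13 hours and 17 minutes leg 2 → 1:11 PM UTC (Aug 12).
Add 6 hours and 16 minutes layover in Sable Harbour → 7:27 PM UTC.
Add 4 hours 45 minutes leg 3 → 12:12 AM UTC (Aug 13).
Add 48 minutes layover in Noumea → 1:00 AM UTC.
Add 9 hours and 30 minutes leg 4 → 10:30 AM UTC.
Buenos Aires is UTC−3:00, so local arrival = 10:30 AM − 3:00 = 7:30 AM on Aug 13.

7:30 AM on August 13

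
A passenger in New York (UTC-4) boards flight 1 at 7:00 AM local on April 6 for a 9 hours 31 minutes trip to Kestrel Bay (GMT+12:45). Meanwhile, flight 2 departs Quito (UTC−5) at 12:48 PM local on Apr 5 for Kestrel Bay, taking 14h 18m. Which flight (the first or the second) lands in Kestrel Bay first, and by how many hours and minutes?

Flight 1 in UTC: 7:00 AM + 4:00 = 11:00 AM on Apr 6.
+9 hours and 31 minutes → arrive 8:31 PM UTC on Apr 6.
Flight 2 in UTC: 12:48 PM + 5:00 = 5:48 PM on Apr 5.
+14 hours and 18 minutes → arrive 8:06 AM UTC on Apr 6.
Flight 2 lands earlier by 12 hours 25 minutes.

the second, by 12 hours 25 minutes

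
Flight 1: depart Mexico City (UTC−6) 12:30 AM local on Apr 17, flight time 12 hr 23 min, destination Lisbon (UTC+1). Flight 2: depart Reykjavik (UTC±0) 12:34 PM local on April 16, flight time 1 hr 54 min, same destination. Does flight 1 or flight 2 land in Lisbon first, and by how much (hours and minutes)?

Flight 1 in UTC: 12:30 AM + 6:00 = 6:30 AM on Apr 17.
+12 hours and 23 minutes → arrive 6:53 PM UTC on Apr 17.
Flight 2 departs at 12:34 PM UTC (Apr 16).
+1 hour 54 minutes → arrive 2:28 PM UTC on Apr 16.
Flight 2 lands earlier by 28 hours 25 minutes.

the second, by 28 hours 25 minutes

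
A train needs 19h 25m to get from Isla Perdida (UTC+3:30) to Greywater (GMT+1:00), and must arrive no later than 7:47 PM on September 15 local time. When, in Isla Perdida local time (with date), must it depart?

2:52 AM on September 15

Target arrival in UTC: 7:47 PM − 1:00 = 6:47 PM on Sep 15.
Subtract 19 hours 25 minutes → departure 11:22 PM UTC on Sep 14.
Isla Perdida is UTC+3:30: 11:22 PM + 3:30 = 2:52 AM on Sep 15.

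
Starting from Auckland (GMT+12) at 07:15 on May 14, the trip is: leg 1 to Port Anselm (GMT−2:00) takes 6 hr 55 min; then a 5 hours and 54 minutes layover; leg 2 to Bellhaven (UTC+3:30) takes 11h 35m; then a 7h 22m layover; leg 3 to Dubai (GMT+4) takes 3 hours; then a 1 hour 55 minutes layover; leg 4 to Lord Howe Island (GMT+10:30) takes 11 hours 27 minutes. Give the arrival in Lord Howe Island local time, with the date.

05:53 on May 16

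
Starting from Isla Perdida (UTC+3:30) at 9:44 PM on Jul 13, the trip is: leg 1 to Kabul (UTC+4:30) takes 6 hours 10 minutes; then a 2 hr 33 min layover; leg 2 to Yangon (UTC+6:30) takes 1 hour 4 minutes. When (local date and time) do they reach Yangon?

Convert departure to UTC: 9:44 PM − 3:30 = 6:14 PM UTC on Jul 13.
Add 6 hours 10 minutes leg 1 → 12:24 AM UTC (Jul 14).
Add 2 hours 33 minutes layover in Kabul → 2:57 AM UTC.
Add 1 hour and 4 minutes leg 2 → 4:01 AM UTC.
Yangon is UTC+6:30, so local arrival = 4:01 AM + 6:30 = 10:31 AM on Jul 14.

10:31 AM on July 14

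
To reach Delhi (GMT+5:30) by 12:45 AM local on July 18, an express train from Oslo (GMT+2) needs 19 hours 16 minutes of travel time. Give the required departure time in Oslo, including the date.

Target arrival in UTC: 12:45 AM − 5:30 = 7:15 PM on Jul 17.
Subtract 19 hours and 16 minutes → departure 11:59 PM UTC on Jul 16.
Oslo is UTC+2:00: 11:59 PM + 2:00 = 1:59 AM on Jul 17.

1:59 AM on July 17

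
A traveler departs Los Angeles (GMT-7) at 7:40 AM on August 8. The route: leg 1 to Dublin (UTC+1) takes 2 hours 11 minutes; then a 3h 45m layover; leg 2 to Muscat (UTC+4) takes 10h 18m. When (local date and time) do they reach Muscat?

Convert departure to UTC: 7:40 AM + 7:00 = 2:40 PM UTC on Aug 8.
Add 2 hours and 11 minutes leg 1 → 4:51 PM UTC.
Add 3 hours 45 minutes layover in Dublin → 8:36 PM UTC.
Add 10 hours 18 minutes leg 2 → 6:54 AM UTC (Aug 9).
Muscat is UTC+4:00, so local arrival = 6:54 AM + 4:00 = 10:54 AM on Aug 9.

10:54 AM on Aug 9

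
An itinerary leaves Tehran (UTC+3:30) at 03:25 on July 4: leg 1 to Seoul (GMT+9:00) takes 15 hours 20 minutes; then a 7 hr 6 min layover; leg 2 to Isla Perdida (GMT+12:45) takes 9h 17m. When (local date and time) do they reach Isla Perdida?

Convert departure to UTC: 03:25 − 3:30 = 23:55 UTC on Jul 3.
Add 15 hours 20 minutes leg 1 → 15:15 UTC (Jul 4).
Add 7 hours 6 minutes layover in Seoul → 22:21 UTC.
Add 9 hours 17 minutes leg 2 → 07:38 UTC (Jul 5).
Isla Perdida is UTC+12:45, so local arrival = 07:38 + 12:45 = 20:23 on Jul 5.

20:23 on Jul 5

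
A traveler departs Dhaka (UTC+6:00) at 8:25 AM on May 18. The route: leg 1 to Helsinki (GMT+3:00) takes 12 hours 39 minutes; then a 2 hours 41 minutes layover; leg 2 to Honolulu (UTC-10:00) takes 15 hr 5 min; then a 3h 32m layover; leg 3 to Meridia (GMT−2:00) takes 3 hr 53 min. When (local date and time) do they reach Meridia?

2:15 PM on May 19

Convert departure to UTC: 8:25 AM − 6:00 = 2:25 AM UTC on May 18.
Add 12 hours 39 minutes leg 1 → 3:04 PM UTC.
Add 2 hours and 41 minutes layover in Helsinki → 5:45 PM UTC.
Add 15 hours 5 minutes leg 2 → 8:50 AM UTC (May 19).
Add 3 hours 32 minutes layover in Honolulu → 12:22 PM UTC.
Add 3 hours 53 minutes leg 3 → 4:15 PM UTC.
Meridia is UTC−2:00, so local arrival = 4:15 PM − 2:00 = 2:15 PM on May 19.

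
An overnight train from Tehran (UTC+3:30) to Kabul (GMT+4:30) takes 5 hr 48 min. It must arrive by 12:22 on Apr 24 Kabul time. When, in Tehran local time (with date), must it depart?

Target arrival in UTC: 12:22 − 4:30 = 07:52 on Apr 24.
Subtract 5 hours and 48 minutes → departure 02:04 UTC on Apr 24.
Tehran is UTC+3:30: 02:04 + 3:30 = 05:34 on Apr 24.

05:34 on April 24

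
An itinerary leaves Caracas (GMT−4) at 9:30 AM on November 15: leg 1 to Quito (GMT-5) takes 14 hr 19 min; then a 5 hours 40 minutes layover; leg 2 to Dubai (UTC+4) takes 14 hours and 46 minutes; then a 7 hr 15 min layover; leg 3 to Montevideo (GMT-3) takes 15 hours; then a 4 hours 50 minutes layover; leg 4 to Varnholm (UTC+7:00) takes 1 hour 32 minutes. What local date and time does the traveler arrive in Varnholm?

11:52 AM on November 18

Convert departure to UTC: 9:30 AM + 4:00 = 1:30 PM UTC on Nov 15.
Add 14 hours 19 minutes leg 1 → 3:49 AM UTC (Nov 16).
Add 5 hours 40 minutes layover in Quito → 9:29 AM UTC.
Add 14 hours 46 minutes leg 2 → 12:15 AM UTC (Nov 17).
Add 7 hours 15 minutes layover in Dubai → 7:30 AM UTC.
Add 15 hours leg 3 → 10:30 PM UTC.
Add 4 hours and 50 minutes layover in Montevideo → 3:20 AM UTC (Nov 18).
Add 1 hour and 32 minutes leg 4 → 4:52 AM UTC.
Varnholm is UTC+7:00, so local arrival = 4:52 AM + 7:00 = 11:52 AM on Nov 18.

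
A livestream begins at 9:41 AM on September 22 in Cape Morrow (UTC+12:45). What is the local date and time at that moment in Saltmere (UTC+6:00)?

In UTC: 9:41 AM − 12:45 = 8:56 PM on Sep 21.
Saltmere is UTC+6:00: 8:56 PM + 6:00 = 2:56 AM on Sep 22.

2:56 AM on September 22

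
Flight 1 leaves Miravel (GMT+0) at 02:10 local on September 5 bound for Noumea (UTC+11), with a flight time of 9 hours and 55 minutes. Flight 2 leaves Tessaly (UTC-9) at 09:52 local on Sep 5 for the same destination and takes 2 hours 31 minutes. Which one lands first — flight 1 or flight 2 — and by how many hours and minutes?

the first, by 9 hours 18 minutes

Flight 1 departs at 02:10 UTC (Sep 5).
+9 hours 55 minutes → arrive 12:05 UTC on Sep 5.
Flight 2 in UTC: 09:52 + 9:00 = 18:52 on Sep 5.
+2 hours 31 minutes → arrive 21:23 UTC on Sep 5.
Flight 1 lands earlier by 9 hours 18 minutes.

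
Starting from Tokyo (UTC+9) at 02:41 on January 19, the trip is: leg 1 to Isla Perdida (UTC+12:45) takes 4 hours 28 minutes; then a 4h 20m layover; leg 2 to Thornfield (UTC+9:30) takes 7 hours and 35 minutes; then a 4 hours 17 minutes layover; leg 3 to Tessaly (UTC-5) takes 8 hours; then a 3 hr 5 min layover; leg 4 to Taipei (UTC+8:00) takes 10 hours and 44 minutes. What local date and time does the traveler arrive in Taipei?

20:10 on January 20

Convert departure to UTC: 02:41 − 9:00 = 17:41 UTC on Jan 18.
Add 4 hours 28 minutes leg 1 → 22:09 UTC.
Add 4 hours and 20 minutes layover in Isla Perdida → 02:29 UTC (Jan 19).
Add 7 hours and 35 minutes leg 2 → 10:04 UTC.
Add 4 hours 17 minutes layover in Thornfield → 14:21 UTC.
Add 8 hours leg 3 → 22:21 UTC.
Add 3 hours 5 minutes layover in Tessaly → 01:26 UTC (Jan 20).
Add 10 hours 44 minutes leg 4 → 12:10 UTC.
Taipei is UTC+8:00, so local arrival = 12:10 + 8:00 = 20:10 on Jan 20.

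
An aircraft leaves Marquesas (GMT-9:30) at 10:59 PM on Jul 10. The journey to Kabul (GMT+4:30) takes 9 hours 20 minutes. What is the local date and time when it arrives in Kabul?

Convert departure to UTC: 10:59 PM + 9:30 = 8:29 AM UTC on Jul 11.
Add 9 hours and 20 minutes travel time → 5:49 PM UTC.
Kabul is UTC+4:30, so local arrival = 5:49 PM + 4:30 = 10:19 PM on Jul 11.

10:19 PM on July 11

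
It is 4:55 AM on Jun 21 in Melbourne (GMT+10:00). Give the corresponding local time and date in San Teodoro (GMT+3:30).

10:25 PM on Jun 20

In UTC: 4:55 AM − 10:00 = 6:55 PM on Jun 20.
San Teodoro is UTC+3:30: 6:55 PM + 3:30 = 10:25 PM on Jun 20.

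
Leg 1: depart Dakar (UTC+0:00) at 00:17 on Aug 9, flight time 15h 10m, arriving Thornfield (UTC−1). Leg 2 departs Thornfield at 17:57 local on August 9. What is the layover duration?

3 hours 30 minutes

Dakar is at UTC+0, so departure is already 00:17 UTC on Aug 9.
Add 15 hours 10 minutes flight time → 15:27 UTC.
Thornfield is UTC−1:00, so local arrival = 15:27 − 1:00 = 14:27 on Aug 9.
Layover = 17:57 − 14:27 = 3 hours 30 minutes.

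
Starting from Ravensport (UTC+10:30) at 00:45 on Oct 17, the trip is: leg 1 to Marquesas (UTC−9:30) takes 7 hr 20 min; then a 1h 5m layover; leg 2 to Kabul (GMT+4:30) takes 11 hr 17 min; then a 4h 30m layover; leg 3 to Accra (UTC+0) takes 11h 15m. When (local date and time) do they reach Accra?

Convert departure to UTC: 00:45 − 10:30 = 14:15 UTC on Oct 16.
Add 7 hours and 20 minutes leg 1 → 21:35 UTC.
Add 1 hour 5 minutes layover in Marquesas → 22:40 UTC.
Add 11 hours 17 minutes leg 2 → 09:57 UTC (Oct 17).
Add 4 hours and 30 minutes layover in Kabul → 14:27 UTC.
Add 11 hours and 15 minutes leg 3 → 01:42 UTC (Oct 18).
Accra is UTC+0, so local arrival is the same: 01:42 on Oct 18.

01:42 on Oct 18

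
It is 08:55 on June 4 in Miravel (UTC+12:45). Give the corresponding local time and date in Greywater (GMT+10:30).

In UTC: 08:55 − 12:45 = 20:10 on Jun 3.
Greywater is UTC+10:30: 20:10 + 10:30 = 06:40 on Jun 4.

06:40 on June 4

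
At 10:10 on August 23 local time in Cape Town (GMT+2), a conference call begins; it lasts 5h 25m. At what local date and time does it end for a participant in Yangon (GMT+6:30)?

20:05 on August 23

Convert start to UTC: 10:10 − 2:00 = 08:10 UTC on Aug 23.
Add 5 hours and 25 minutes duration → 13:35 UTC.
Yangon is UTC+6:30, so local end time = 13:35 + 6:30 = 20:05 on Aug 23.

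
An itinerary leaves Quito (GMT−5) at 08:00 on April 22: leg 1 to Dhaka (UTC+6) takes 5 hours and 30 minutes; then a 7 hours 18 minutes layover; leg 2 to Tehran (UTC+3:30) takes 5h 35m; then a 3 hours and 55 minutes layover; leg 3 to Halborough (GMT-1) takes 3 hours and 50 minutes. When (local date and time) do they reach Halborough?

Convert departure to UTC: 08:00 + 5:00 = 13:00 UTC on Apr 22.
Add 5 hours 30 minutes leg 1 → 18:30 UTC.
Add 7 hours and 18 minutes layover in Dhaka → 01:48 UTC (Apr 23).
Add 5 hours and 35 minutes leg 2 → 07:23 UTC.
Add 3 hours 55 minutes layover in Tehran → 11:18 UTC.
Add 3 hours 50 minutes leg 3 → 15:08 UTC.
Halborough is UTC−1:00, so local arrival = 15:08 − 1:00 = 14:08 on Apr 23.

14:08 on April 23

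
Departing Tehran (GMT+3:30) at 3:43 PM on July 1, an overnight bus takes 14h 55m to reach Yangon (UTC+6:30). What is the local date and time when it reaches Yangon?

Yangon is 3:00 ahead of Tehran.
After 14 hours and 55 minutes it is 6:38 AM (Jul 2) in Tehran.
Shift by the zone difference: 6:38 AM + 3:00 = 9:38 AM on Jul 2 in Yangon.

9:38 AM on Jul 2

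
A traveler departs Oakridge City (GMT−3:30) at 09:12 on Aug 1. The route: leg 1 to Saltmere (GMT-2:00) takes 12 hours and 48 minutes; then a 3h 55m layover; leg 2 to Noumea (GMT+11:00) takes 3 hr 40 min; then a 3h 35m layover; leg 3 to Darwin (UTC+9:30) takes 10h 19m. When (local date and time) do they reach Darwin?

Convert departure to UTC: 09:12 + 3:30 = 12:42 UTC on Aug 1.
Add 12 hours 48 minutes leg 1 → 01:30 UTC (Aug 2).
Add 3 hours 55 minutes layover in Saltmere → 05:25 UTC.
Add 3 hours 40 minutes leg 2 → 09:05 UTC.
Add 3 hours and 35 minutes layover in Noumea → 12:40 UTC.
Add 10 hours 19 minutes leg 3 → 22:59 UTC.
Darwin is UTC+9:30, so local arrival = 22:59 + 9:30 = 08:29 on Aug 3.

08:29 on August 3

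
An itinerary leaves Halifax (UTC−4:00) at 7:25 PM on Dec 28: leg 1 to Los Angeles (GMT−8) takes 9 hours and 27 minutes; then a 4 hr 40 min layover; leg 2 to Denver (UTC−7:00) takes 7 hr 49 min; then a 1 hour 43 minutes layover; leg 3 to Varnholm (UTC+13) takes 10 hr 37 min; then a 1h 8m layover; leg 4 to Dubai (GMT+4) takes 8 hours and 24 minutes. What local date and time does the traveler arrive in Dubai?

11:13 PM on December 30

Convert departure to UTC: 7:25 PM + 4:00 = 11:25 PM UTC on Dec 28.
Add 9 hours 27 minutes leg 1 → 8:52 AM UTC (Dec 29).
Add 4 hours and 40 minutes layover in Los Angeles → 1:32 PM UTC.
Add 7 hours and 49 minutes leg 2 → 9:21 PM UTC.
Add 1 hour 43 minutes layover in Denver → 11:04 PM UTC.
Add 10 hours 37 minutes leg 3 → 9:41 AM UTC (Dec 30).
Add 1 hour and 8 minutes layover in Varnholm → 10:49 AM UTC.
Add 8 hours and 24 minutes leg 4 → 7:13 PM UTC.
Dubai is UTC+4:00, so local arrival = 7:13 PM + 4:00 = 11:13 PM on Dec 30.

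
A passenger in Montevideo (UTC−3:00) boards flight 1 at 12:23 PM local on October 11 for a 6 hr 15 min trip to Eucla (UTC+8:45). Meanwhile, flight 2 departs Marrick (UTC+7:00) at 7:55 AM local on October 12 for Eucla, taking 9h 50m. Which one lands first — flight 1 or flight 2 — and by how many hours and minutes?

Flight 1 in UTC: 12:23 PM + 3:00 = 3:23 PM on Oct 11.
+6 hours and 15 minutes → arrive 9:38 PM UTC on Oct 11.
Flight 2 in UTC: 7:55 AM − 7:00 = 12:55 AM on Oct 12.
+9 hours and 50 minutes → arrive 10:45 AM UTC on Oct 12.
Flight 1 lands earlier by 13 hours 7 minutes.

the first, by 13 hours 7 minutes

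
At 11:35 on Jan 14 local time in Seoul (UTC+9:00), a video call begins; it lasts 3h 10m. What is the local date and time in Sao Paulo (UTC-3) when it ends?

02:45 on January 14

Sao Paulo is 12:00 behind Seoul.
After 3 hours and 10 minutes it is 14:45 in Seoul.
Shift by the zone difference: 14:45 − 12:00 = 02:45 on Jan 14 in Sao Paulo.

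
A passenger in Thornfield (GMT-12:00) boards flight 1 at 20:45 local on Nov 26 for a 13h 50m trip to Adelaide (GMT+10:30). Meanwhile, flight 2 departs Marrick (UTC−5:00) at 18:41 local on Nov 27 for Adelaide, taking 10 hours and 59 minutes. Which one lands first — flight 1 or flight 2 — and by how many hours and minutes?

the first, by 12 hours 5 minutes

Flight 1 in UTC: 20:45 + 12:00 = 08:45 on Nov 27.
+13 hours and 50 minutes → arrive 22:35 UTC on Nov 27.
Flight 2 in UTC: 18:41 + 5:00 = 23:41 on Nov 27.
+10 hours and 59 minutes → arrive 10:40 UTC on Nov 28.
Flight 1 lands earlier by 12 hours 5 minutes.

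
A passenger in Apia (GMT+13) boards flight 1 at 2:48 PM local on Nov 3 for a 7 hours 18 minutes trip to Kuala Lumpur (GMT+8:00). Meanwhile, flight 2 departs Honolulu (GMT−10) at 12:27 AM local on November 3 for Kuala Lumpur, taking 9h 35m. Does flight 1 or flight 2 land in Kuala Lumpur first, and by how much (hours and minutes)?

the first, by 10 hours 56 minutes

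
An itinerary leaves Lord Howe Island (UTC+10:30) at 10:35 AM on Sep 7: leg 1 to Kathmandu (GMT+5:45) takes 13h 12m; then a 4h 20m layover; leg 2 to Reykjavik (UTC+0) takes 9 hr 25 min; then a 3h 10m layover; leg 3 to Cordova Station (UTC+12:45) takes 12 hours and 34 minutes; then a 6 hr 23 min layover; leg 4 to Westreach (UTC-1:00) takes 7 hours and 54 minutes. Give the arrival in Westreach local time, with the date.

8:03 AM on September 9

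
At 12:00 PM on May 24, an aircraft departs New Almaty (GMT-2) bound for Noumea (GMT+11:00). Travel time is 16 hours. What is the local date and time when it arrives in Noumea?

Convert departure to UTC: 12:00 PM + 2:00 = 2:00 PM UTC on May 24.
Add 16 hours travel time → 6:00 AM UTC (May 25).
Noumea is UTC+11:00, so local arrival = 6:00 AM + 11:00 = 5:00 PM on May 25.

5:00 PM on May 25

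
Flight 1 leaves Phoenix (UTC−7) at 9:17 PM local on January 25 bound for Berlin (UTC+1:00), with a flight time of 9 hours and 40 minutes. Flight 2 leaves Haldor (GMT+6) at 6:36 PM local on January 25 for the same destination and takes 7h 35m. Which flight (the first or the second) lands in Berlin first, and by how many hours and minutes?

the second, by 17 hours 46 minutes

Flight 1 in UTC: 9:17 PM + 7:00 = 4:17 AM on Jan 26.
+9 hours and 40 minutes → arrive 1:57 PM UTC on Jan 26.
Flight 2 in UTC: 6:36 PM − 6:00 = 12:36 PM on Jan 25.
+7 hours 35 minutes → arrive 8:11 PM UTC on Jan 25.
Flight 2 lands earlier by 17 hours 46 minutes.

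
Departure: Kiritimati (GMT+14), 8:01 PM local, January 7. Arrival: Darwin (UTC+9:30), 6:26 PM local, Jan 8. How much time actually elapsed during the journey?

26 hours 55 minutes

Departure in UTC: 8:01 PM − 14:00 = 6:01 AM on Jan 7.
Arrival in UTC: 6:26 PM − 9:30 = 8:56 AM on Jan 8.
Elapsed = 8:56 AM − 6:01 AM (+1 day) = 26 hours 55 minutes.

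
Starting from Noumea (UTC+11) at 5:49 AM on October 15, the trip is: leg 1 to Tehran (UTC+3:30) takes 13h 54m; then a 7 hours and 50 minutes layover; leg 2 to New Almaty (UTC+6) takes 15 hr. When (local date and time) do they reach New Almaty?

1:33 PM on October 16

Convert departure to UTC: 5:49 AM − 11:00 = 6:49 PM UTC on Oct 14.
Add 13 hours and 54 minutes leg 1 → 8:43 AM UTC (Oct 15).
Add 7 hours 50 minutes layover in Tehran → 4:33 PM UTC.
Add 15 hours leg 2 → 7:33 AM UTC (Oct 16).
New Almaty is UTC+6:00, so local arrival = 7:33 AM + 6:00 = 1:33 PM on Oct 16.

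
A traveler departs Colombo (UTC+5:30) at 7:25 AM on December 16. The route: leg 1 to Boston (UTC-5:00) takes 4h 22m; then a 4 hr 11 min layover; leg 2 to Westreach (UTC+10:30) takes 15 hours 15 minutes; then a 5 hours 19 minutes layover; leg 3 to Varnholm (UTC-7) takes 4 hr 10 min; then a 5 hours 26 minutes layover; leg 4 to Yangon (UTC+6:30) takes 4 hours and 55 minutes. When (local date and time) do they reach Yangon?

4:03 AM on December 18

Convert departure to UTC: 7:25 AM − 5:30 = 1:55 AM UTC on Dec 16.
Add 4 hours 22 minutes leg 1 → 6:17 AM UTC.
Add 4 hours and 11 minutes layover in Boston → 10:28 AM UTC.
Add 15 hours 15 minutes leg 2 → 1:43 AM UTC (Dec 17).
Add 5 hours and 19 minutes layover in Westreach → 7:02 AM UTC.
Add 4 hours 10 minutes leg 3 → 11:12 AM UTC.
Add 5 hours 26 minutes layover in Varnholm → 4:38 PM UTC.
Add 4 hours and 55 minutes leg 4 → 9:33 PM UTC.
Yangon is UTC+6:30, so local arrival = 9:33 PM + 6:30 = 4:03 AM on Dec 18.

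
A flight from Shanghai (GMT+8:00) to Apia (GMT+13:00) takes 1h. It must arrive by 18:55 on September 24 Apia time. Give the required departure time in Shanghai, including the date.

Target arrival in UTC: 18:55 − 13:00 = 05:55 on Sep 24.
Subtract 1 hour → departure 04:55 UTC on Sep 24.
Shanghai is UTC+8:00: 04:55 + 8:00 = 12:55 on Sep 24.

12:55 on September 24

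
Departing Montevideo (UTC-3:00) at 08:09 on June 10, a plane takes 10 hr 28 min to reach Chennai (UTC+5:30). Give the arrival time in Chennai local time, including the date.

03:07 on Jun 11

Chennai is 8:30 ahead of Montevideo.
After 10 hours 28 minutes it is 18:37 in Montevideo.
Shift by the zone difference: 18:37 + 8:30 = 03:07 on Jun 11 in Chennai.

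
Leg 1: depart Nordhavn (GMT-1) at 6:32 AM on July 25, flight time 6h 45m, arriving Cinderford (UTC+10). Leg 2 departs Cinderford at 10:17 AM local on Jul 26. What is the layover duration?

Convert departure to UTC: 6:32 AM + 1:00 = 7:32 AM UTC on Jul 25.
Add 6 hours 45 minutes flight time → 2:17 PM UTC.
Cinderford is UTC+10:00, so local arrival = 2:17 PM + 10:00 = 12:17 AM on Jul 26.
Layover = 10:17 AM − 12:17 AM = 10 hours.

10 hours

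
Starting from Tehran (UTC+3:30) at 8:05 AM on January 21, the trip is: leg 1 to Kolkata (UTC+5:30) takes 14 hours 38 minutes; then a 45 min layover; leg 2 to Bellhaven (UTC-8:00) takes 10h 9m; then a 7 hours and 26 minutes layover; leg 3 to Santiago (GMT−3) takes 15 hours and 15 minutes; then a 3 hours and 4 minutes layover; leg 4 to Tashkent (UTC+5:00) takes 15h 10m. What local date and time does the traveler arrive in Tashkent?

4:02 AM on January 24

Convert departure to UTC: 8:05 AM − 3:30 = 4:35 AM UTC on Jan 21.
Add 14 hours and 38 minutes leg 1 → 7:13 PM UTC.
Add 45 minutes layover in Kolkata → 7:58 PM UTC.
Add 10 hours and 9 minutes leg 2 → 6:07 AM UTC (Jan 22).
Add 7 hours 26 minutes layover in Bellhaven → 1:33 PM UTC.
Add 15 hours 15 minutes leg 3 → 4:48 AM UTC (Jan 23).
Add 3 hours and 4 minutes layover in Santiago → 7:52 AM UTC.
Add 15 hours and 10 minutes leg 4 → 11:02 PM UTC.
Tashkent is UTC+5:00, so local arrival = 11:02 PM + 5:00 = 4:02 AM on Jan 24.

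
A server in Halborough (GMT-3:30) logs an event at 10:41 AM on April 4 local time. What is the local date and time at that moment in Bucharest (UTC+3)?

In UTC: 10:41 AM + 3:30 = 2:11 PM on Apr 4.
Bucharest is UTC+3:00: 2:11 PM + 3:00 = 5:11 PM on Apr 4.

5:11 PM on Apr 4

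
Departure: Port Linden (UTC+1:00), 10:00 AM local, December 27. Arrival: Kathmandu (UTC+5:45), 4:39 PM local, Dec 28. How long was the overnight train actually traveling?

25 hours 54 minutes

Departure in UTC: 10:00 AM − 1:00 = 9:00 AM on Dec 27.
Arrival in UTC: 4:39 PM − 5:45 = 10:54 AM on Dec 28.
Elapsed = 10:54 AM − 9:00 AM (+1 day) = 25 hours 54 minutes.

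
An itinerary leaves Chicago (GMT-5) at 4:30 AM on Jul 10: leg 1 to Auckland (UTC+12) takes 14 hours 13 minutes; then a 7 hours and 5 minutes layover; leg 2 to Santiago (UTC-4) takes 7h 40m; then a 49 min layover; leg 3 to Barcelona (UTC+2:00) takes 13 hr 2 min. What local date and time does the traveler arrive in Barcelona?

6:19 AM on July 12

Convert departure to UTC: 4:30 AM + 5:00 = 9:30 AM UTC on Jul 10.
Add 14 hours 13 minutes leg 1 → 11:43 PM UTC.
Add 7 hours 5 minutes layover in Auckland → 6:48 AM UTC (Jul 11).
Add 7 hours 40 minutes leg 2 → 2:28 PM UTC.
Add 49 minutes layover in Santiago → 3:17 PM UTC.
Add 13 hours 2 minutes leg 3 → 4:19 AM UTC (Jul 12).
Barcelona is UTC+2:00, so local arrival = 4:19 AM + 2:00 = 6:19 AM on Jul 12.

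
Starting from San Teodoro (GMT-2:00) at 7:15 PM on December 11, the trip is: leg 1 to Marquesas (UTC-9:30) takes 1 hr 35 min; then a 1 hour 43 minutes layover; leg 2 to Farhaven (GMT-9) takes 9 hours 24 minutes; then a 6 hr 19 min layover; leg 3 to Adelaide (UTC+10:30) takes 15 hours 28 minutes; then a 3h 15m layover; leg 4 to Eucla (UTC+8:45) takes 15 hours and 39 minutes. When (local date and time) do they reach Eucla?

Convert departure to UTC: 7:15 PM + 2:00 = 9:15 PM UTC on Dec 11.
Add 1 hour and 35 minutes leg 1 → 10:50 PM UTC.
Add 1 hour and 43 minutes layover in Marquesas → 12:33 AM UTC (Dec 12).
Add 9 hours 24 minutes leg 2 → 9:57 AM UTC.
Add 6 hours and 19 minutes layover in Farhaven → 4:16 PM UTC.
Add 15 hours 28 minutes leg 3 → 7:44 AM UTC (Dec 13).
Add 3 hours and 15 minutes layover in Adelaide → 10:59 AM UTC.
Add 15 hours and 39 minutes leg 4 → 2:38 AM UTC (Dec 14).
Eucla is UTC+8:45, so local arrival = 2:38 AM + 8:45 = 11:23 AM on Dec 14.

11:23 AM on December 14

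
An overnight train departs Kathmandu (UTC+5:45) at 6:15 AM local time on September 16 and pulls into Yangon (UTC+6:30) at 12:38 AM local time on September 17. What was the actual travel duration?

Departure in UTC: 6:15 AM − 5:45 = 12:30 AM on Sep 16.
Arrival in UTC: 12:38 AM − 6:30 = 6:08 PM on Sep 16.
Elapsed = 6:08 PM − 12:30 AM = 17 hours 38 minutes.

17 hours 38 minutes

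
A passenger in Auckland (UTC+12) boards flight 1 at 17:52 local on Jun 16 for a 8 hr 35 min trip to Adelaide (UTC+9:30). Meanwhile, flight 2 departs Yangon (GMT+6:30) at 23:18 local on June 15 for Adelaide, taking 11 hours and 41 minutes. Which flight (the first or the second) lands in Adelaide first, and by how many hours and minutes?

the second, by 9 hours 58 minutes

Flight 1 in UTC: 17:52 − 12:00 = 05:52 on Jun 16.
+8 hours and 35 minutes → arrive 14:27 UTC on Jun 16.
Flight 2 in UTC: 23:18 − 6:30 = 16:48 on Jun 15.
+11 hours 41 minutes → arrive 04:29 UTC on Jun 16.
Flight 2 lands earlier by 9 hours 58 minutes.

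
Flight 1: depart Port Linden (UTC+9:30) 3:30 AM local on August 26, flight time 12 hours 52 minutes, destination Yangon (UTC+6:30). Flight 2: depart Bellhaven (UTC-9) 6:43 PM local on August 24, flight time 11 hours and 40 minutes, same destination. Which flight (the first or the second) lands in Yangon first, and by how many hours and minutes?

the second, by 15 hours 29 minutes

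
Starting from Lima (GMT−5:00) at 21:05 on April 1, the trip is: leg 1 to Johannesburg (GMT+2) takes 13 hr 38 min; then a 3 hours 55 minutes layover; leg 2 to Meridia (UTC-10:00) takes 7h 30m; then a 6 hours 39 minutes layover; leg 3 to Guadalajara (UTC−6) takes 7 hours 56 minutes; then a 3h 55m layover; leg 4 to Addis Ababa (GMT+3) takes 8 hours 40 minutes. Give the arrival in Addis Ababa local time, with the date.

09:18 on April 4

Convert departure to UTC: 21:05 + 5:00 = 02:05 UTC on Apr 2.
Add 13 hours 38 minutes leg 1 → 15:43 UTC.
Add 3 hours and 55 minutes layover in Johannesburg → 19:38 UTC.
Add 7 hours and 30 minutes leg 2 → 03:08 UTC (Apr 3).
Add 6 hours and 39 minutes layover in Meridia → 09:47 UTC.
Add 7 hours and 56 minutes leg 3 → 17:43 UTC.
Add 3 hours 55 minutes layover in Guadalajara → 21:38 UTC.
Add 8 hours and 40 minutes leg 4 → 06:18 UTC (Apr 4).
Addis Ababa is UTC+3:00, so local arrival = 06:18 + 3:00 = 09:18 on Apr 4.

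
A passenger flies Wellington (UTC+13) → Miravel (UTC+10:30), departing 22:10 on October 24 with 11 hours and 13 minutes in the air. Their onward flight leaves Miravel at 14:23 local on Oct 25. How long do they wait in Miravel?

Convert departure to UTC: 22:10 − 13:00 = 09:10 UTC on Oct 24.
Add 11 hours 13 minutes flight time → 20:23 UTC.
Miravel is UTC+10:30, so local arrival = 20:23 + 10:30 = 06:53 on Oct 25.
Layover = 14:23 − 06:53 = 7 hours 30 minutes.

7 hours 30 minutes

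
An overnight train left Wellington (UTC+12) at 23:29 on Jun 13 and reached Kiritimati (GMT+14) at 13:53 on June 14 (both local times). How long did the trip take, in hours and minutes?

12 hours 24 minutes

Departure in UTC: 23:29 − 12:00 = 11:29 on Jun 13.
Arrival in UTC: 13:53 − 14:00 = 23:53 on Jun 13.
Elapsed = 23:53 − 11:29 = 12 hours 24 minutes.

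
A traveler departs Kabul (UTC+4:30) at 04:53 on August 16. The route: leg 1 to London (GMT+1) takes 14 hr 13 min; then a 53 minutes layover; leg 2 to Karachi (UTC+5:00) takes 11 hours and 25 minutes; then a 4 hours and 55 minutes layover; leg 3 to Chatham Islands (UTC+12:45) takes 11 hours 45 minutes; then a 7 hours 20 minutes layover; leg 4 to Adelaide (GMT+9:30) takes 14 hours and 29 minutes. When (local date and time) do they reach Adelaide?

Convert departure to UTC: 04:53 − 4:30 = 00:23 UTC on Aug 16.
Add 14 hours and 13 minutes leg 1 → 14:36 UTC.
Add 53 minutes layover in London → 15:29 UTC.
Add 11 hours and 25 minutes leg 2 → 02:54 UTC (Aug 17).
Add 4 hours and 55 minutes layover in Karachi → 07:49 UTC.
Add 11 hours 45 minutes leg 3 → 19:34 UTC.
Add 7 hours 20 minutes layover in Chatham Islands → 02:54 UTC (Aug 18).
Add 14 hours 29 minutes leg 4 → 17:23 UTC.
Adelaide is UTC+9:30, so local arrival = 17:23 + 9:30 = 02:53 on Aug 19.

02:53 on Aug 19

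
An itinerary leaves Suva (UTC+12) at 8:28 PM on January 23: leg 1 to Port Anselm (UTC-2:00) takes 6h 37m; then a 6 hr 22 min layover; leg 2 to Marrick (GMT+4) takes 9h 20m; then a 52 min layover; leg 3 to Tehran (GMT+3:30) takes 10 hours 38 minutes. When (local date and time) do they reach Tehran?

Convert departure to UTC: 8:28 PM − 12:00 = 8:28 AM UTC on Jan 23.
Add 6 hours 37 minutes leg 1 → 3:05 PM UTC.
Add 6 hours and 22 minutes layover in Port Anselm → 9:27 PM UTC.
Add 9 hours 20 minutes leg 2 → 6:47 AM UTC (Jan 24).
Add 52 minutes layover in Marrick → 7:39 AM UTC.
Add 10 hours and 38 minutes leg 3 → 6:17 PM UTC.
Tehran is UTC+3:30, so local arrival = 6:17 PM + 3:30 = 9:47 PM on Jan 24.

9:47 PM on January 24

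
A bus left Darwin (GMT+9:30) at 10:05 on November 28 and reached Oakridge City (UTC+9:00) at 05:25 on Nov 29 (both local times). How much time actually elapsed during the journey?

Oakridge City is 0:30 behind Darwin.
Clock-face elapsed time (ignoring zones) is 19 hours 20 minutes.
Actual elapsed = 19 hours 20 minutes + 0:30 = 19 hours 50 minutes.

19 hours 50 minutes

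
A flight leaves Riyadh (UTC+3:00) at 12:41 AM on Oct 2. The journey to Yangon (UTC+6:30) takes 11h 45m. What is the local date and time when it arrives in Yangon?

3:56 PM on October 2

Yangon is 3:30 ahead of Riyadh.
After 11 hours 45 minutes it is 12:26 PM in Riyadh.
Shift by the zone difference: 12:26 PM + 3:30 = 3:56 PM on Oct 2 in Yangon.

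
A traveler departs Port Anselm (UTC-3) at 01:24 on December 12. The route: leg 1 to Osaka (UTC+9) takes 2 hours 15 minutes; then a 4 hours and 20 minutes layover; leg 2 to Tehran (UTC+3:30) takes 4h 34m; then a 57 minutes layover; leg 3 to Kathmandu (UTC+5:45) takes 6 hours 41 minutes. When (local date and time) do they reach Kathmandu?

Convert departure to UTC: 01:24 + 3:00 = 04:24 UTC on Dec 12.
Add 2 hours 15 minutes leg 1 → 06:39 UTC.
Add 4 hours 20 minutes layover in Osaka → 10:59 UTC.
Add 4 hours and 34 minutes leg 2 → 15:33 UTC.
Add 57 minutes layover in Tehran → 16:30 UTC.
Add 6 hours 41 minutes leg 3 → 23:11 UTC.
Kathmandu is UTC+5:45, so local arrival = 23:11 + 5:45 = 04:56 on Dec 13.

04:56 on December 13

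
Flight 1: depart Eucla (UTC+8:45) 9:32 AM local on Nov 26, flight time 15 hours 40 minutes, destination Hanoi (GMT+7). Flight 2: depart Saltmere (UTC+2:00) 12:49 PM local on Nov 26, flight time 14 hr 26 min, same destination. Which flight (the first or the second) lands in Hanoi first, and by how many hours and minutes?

the first, by 8 hours 48 minutes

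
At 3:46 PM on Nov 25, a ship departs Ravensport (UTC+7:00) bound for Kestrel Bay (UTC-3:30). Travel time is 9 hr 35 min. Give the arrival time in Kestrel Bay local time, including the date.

Convert departure to UTC: 3:46 PM − 7:00 = 8:46 AM UTC on Nov 25.
Add 9 hours 35 minutes travel time → 6:21 PM UTC.
Kestrel Bay is UTC−3:30, so local arrival = 6:21 PM − 3:30 = 2:51 PM on Nov 25.

2:51 PM on November 25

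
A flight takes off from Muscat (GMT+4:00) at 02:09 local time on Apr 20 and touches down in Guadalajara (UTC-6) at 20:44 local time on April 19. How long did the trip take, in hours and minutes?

Guadalajara is 10:00 behind Muscat.
Clock-face elapsed time (ignoring zones) is −5 hours 25 minutes.
Actual elapsed = −5 hours 25 minutes + 10:00 = 4 hours 35 minutes.

4 hours 35 minutes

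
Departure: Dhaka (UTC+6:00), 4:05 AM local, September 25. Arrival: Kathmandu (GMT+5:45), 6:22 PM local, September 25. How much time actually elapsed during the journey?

14 hours 32 minutes

Departure in UTC: 4:05 AM − 6:00 = 10:05 PM on Sep 24.
Arrival in UTC: 6:22 PM − 5:45 = 12:37 PM on Sep 25.
Elapsed = 12:37 PM − 10:05 PM (+1 day) = 14 hours 32 minutes.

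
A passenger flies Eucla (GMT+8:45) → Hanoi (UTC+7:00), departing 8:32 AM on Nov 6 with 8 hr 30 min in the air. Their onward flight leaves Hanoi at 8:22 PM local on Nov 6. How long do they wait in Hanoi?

Convert departure to UTC: 8:32 AM − 8:45 = 11:47 PM UTC on Nov 5.
Add 8 hours 30 minutes flight time → 8:17 AM UTC (Nov 6).
Hanoi is UTC+7:00, so local arrival = 8:17 AM + 7:00 = 3:17 PM on Nov 6.
Layover = 8:22 PM − 3:17 PM = 5 hours 5 minutes.

5 hours 5 minutes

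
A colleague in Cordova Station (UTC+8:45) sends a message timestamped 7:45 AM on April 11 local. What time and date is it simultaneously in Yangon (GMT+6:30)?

In UTC: 7:45 AM − 8:45 = 11:00 PM on Apr 10.
Yangon is UTC+6:30: 11:00 PM + 6:30 = 5:30 AM on Apr 11.

5:30 AM on April 11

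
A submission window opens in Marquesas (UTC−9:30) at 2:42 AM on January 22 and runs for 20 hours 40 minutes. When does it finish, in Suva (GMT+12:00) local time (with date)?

Convert start to UTC: 2:42 AM + 9:30 = 12:12 PM UTC on Jan 22.
Add 20 hours and 40 minutes duration → 8:52 AM UTC (Jan 23).
Suva is UTC+12:00, so local end time = 8:52 AM + 12:00 = 8:52 PM on Jan 23.

8:52 PM on January 23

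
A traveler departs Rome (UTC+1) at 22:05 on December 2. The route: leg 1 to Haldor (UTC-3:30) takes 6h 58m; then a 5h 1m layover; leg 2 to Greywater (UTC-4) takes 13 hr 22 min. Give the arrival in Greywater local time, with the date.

Convert departure to UTC: 22:05 − 1:00 = 21:05 UTC on Dec 2.
Add 6 hours 58 minutes leg 1 → 04:03 UTC (Dec 3).
Add 5 hours 1 minute layover in Haldor → 09:04 UTC.
Add 13 hours 22 minutes leg 2 → 22:26 UTC.
Greywater is UTC−4:00, so local arrival = 22:26 − 4:00 = 18:26 on Dec 3.

18:26 on December 3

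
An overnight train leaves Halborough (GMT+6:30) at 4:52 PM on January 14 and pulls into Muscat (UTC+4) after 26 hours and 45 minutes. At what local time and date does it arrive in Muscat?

Convert departure to UTC: 4:52 PM − 6:30 = 10:22 AM UTC on Jan 14.
Add 26 hours 45 minutes travel time → 1:07 PM UTC (Jan 15).
Muscat is UTC+4:00, so local arrival = 1:07 PM + 4:00 = 5:07 PM on Jan 15.

5:07 PM on January 15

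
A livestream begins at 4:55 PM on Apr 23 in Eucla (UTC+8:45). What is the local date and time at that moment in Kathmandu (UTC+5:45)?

1:55 PM on April 23

In UTC: 4:55 PM − 8:45 = 8:10 AM on Apr 23.
Kathmandu is UTC+5:45: 8:10 AM + 5:45 = 1:55 PM on Apr 23.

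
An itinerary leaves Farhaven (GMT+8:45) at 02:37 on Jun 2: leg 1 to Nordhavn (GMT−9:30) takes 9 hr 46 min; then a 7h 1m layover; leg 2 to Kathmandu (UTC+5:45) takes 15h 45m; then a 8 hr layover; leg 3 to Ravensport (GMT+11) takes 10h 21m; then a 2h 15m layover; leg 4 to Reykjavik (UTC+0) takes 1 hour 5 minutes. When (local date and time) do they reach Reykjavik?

00:05 on June 4

Convert departure to UTC: 02:37 − 8:45 = 17:52 UTC on Jun 1.
Add 9 hours 46 minutes leg 1 → 03:38 UTC (Jun 2).
Add 7 hours and 1 minute layover in Nordhavn → 10:39 UTC.
Add 15 hours 45 minutes leg 2 → 02:24 UTC (Jun 3).
Add 8 hours layover in Kathmandu → 10:24 UTC.
Add 10 hours 21 minutes leg 3 → 20:45 UTC.
Add 2 hours and 15 minutes layover in Ravensport → 23:00 UTC.
Add 1 hour and 5 minutes leg 4 → 00:05 UTC (Jun 4).
Reykjavik is UTC+0, so local arrival is the same: 00:05 on Jun 4.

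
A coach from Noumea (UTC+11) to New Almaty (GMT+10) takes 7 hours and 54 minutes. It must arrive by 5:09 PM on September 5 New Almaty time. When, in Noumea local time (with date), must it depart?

Target arrival in UTC: 5:09 PM − 10:00 = 7:09 AM on Sep 5.
Subtract 7 hours and 54 minutes → departure 11:15 PM UTC on Sep 4.
Noumea is UTC+11:00: 11:15 PM + 11:00 = 10:15 AM on Sep 5.

10:15 AM on Sep 5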